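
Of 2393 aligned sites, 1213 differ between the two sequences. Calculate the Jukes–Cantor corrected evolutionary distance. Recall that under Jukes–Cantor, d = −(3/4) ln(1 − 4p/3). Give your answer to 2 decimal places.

p = 1213/2393 ≈ 0.506895.
d = −(3/4) ln(1 − 4p/3) = −0.75 ln(1 − 0.67586) = −0.75 ln(0.32414)
  = −0.75 × (-1.126580) = 0.844935 substitutions/site.

0.84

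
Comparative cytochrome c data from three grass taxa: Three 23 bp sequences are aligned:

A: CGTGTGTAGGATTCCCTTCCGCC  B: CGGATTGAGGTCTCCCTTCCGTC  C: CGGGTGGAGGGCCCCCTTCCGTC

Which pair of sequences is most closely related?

B and C

A–B: 7/23 differ, p = 0.304, d = 0.390.
A–C: 6/23 differ, p = 0.261, d = 0.321.
B–C: 4/23 differ, p = 0.174, d = 0.198.
The smallest distance is between B and C.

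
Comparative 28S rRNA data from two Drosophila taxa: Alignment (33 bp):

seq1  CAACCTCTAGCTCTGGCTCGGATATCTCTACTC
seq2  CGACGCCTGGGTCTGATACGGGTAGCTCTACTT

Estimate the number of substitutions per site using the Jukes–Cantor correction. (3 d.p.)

0.441

The sequences differ at 11 of 33 sites, so p = 11/33 ≈ 0.333333.
d = −(3/4) ln(1 − 4p/3) = −0.75 ln(1 − 0.444444) = −0.75 ln(0.555556)
  = −0.75 × (-0.587786) = 0.440840 substitutions/site.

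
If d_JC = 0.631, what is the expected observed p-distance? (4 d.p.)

0.4266

p = (3/4)(1 − e^(−4d/3)) = 0.75 × (1 − e^(-0.841333)) = 0.75 × (1 − 0.431135) = 0.426649.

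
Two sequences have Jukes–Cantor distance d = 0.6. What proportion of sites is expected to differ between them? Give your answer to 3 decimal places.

p = (3/4)(1 − e^(−4d/3)) = 0.75 × (1 − e^(-0.8)) = 0.75 × (1 − 0.449329) = 0.413003.

0.413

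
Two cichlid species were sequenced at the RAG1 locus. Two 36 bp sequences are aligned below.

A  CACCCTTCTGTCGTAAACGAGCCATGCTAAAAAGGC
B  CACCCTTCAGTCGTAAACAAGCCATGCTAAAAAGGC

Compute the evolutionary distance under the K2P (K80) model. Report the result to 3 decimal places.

0.058

Of 36 sites, 1 differences are transitions and 1 are transversions, so P = 1/36 ≈ 0.027778 and Q = 1/36 ≈ 0.027778.
Under the Kimura two-parameter model, d = −½ ln(1 − 2P − Q) − ¼ ln(1 − 2Q).
1 − 2P − Q = 0.916666, giving −½ ln(0.916666) = 0.043506.
1 − 2Q = 0.944444, giving −¼ ln(0.944444) = 0.014290.
d = 0.043506 + 0.014290 = 0.057796.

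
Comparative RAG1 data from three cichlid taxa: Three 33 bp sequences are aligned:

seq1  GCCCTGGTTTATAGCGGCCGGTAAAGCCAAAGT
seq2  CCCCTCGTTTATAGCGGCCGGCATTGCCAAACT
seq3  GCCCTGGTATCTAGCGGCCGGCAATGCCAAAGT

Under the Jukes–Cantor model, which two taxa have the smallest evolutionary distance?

seq1–seq2: 6/33 differ, p = 0.182, d = 0.208.
seq1–seq3: 4/33 differ, p = 0.121, d = 0.132.
seq2–seq3: 6/33 differ, p = 0.182, d = 0.208.
The smallest distance is between seq1 and seq3.

seq1 and seq3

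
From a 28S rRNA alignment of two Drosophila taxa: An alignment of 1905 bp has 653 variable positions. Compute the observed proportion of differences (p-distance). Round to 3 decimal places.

0.343

p = 653/1905 = 0.342782… ≈ 0.343 (to 3 d.p.).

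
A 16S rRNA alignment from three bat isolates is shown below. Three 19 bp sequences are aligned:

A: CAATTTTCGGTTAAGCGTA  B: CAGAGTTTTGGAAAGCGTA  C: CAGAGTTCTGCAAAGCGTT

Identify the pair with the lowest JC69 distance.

B and C

A–B: 7/19 differ, p = 0.368, d = 0.507.
A–C: 7/19 differ, p = 0.368, d = 0.507.
B–C: 3/19 differ, p = 0.158, d = 0.177.
The smallest distance is between B and C.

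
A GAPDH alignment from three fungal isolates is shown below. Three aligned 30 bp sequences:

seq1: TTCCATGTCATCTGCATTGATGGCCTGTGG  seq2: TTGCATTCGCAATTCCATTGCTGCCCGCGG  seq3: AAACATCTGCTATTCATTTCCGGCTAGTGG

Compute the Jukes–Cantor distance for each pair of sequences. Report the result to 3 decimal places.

seq1–seq2: 16/30 sites differ → p ≈ 0.533333, d = −0.75 ln(1 − 0.711111) = 0.931285 ≈ 0.931.
seq1–seq3: 13/30 sites differ → p ≈ 0.433333, d = −0.75 ln(1 − 0.577777) = 0.646666 ≈ 0.647.
seq2–seq3: 13/30 sites differ → p ≈ 0.433333, d = −0.75 ln(1 − 0.577777) = 0.646666 ≈ 0.647.

d(seq1,seq2) = 0.931, d(seq1,seq3) = 0.647, d(seq2,seq3) = 0.647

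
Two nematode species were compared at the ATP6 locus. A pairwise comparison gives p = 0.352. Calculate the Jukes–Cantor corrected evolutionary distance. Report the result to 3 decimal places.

d = −(3/4) ln(1 − 4p/3) = −0.75 ln(1 − 0.469333) = −0.75 ln(0.530667)
  = −0.75 × (-0.633621) = 0.475216 substitutions/site.

0.475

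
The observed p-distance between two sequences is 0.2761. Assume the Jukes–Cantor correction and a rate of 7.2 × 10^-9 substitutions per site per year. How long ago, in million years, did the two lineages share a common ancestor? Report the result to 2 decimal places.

23.91

d = −(3/4) ln(1 − 4p/3) = −0.75 ln(1 − 0.368133) = −0.75 ln(0.631867)
  = −0.75 × (-0.459076) = 0.344307 substitutions/site.
Under a molecular clock d = 2μt, so t = d/(2μ) = 0.344307 / (2 × 7.2 × 10^-9) = 23.91 million years.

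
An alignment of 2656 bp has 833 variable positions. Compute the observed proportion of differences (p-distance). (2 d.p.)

0.31

p = 833/2656 = 0.313629… ≈ 0.31 (to 2 d.p.).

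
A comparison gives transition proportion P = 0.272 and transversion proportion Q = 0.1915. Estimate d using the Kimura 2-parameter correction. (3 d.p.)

Under the Kimura two-parameter model, d = −½ ln(1 − 2P − Q) − ¼ ln(1 − 2Q).
1 − 2P − Q = 0.2645, giving −½ ln(0.2645) = 0.664957.
1 − 2Q = 0.617, giving −¼ ln(0.617) = 0.120722.
d = 0.664957 + 0.120722 = 0.785679.

0.786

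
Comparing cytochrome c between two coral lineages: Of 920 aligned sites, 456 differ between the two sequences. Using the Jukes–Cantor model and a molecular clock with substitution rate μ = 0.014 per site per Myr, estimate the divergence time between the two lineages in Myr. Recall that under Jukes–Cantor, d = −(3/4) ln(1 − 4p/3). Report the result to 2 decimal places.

28.97

p = 456/920 ≈ 0.495652.
d = −(3/4) ln(1 − 4p/3) = −0.75 ln(1 − 0.660869) = −0.75 ln(0.339131)
  = −0.75 × (-1.081369) = 0.811027 substitutions/site.
Under a molecular clock d = 2μt, so t = d/(2μ) = 0.811027 / (2 × 0.014) = 28.97 Myr.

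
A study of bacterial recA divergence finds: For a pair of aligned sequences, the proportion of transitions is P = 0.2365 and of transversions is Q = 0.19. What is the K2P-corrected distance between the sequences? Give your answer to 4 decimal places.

Under the Kimura two-parameter model, d = −½ ln(1 − 2P − Q) − ¼ ln(1 − 2Q).
1 − 2P − Q = 0.337, giving −½ ln(0.337) = 0.543836.
1 − 2Q = 0.62, giving −¼ ln(0.62) = 0.119509.
d = 0.543836 + 0.119509 = 0.663345.

0.6633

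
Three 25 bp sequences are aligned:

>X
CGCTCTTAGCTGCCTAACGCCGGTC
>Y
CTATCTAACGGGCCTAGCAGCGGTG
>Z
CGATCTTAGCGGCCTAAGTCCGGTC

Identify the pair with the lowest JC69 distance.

X–Y: 10/25 differ, p = 0.400, d = 0.572.
X–Z: 4/25 differ, p = 0.160, d = 0.180.
Y–Z: 9/25 differ, p = 0.360, d = 0.490.
The smallest distance is between X and Z.

X and Z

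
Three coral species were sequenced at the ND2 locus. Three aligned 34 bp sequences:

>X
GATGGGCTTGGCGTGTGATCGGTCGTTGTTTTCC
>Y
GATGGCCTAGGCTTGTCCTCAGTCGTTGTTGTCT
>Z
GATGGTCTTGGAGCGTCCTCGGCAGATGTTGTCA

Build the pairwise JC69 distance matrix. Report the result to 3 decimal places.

X–Y: 8/34 sites differ → p ≈ 0.235294, d = −0.75 ln(1 − 0.313725) = 0.282358 ≈ 0.282.
X–Z: 10/34 sites differ → p ≈ 0.294118, d = −0.75 ln(1 − 0.392157) = 0.373379 ≈ 0.373.
Y–Z: 10/34 sites differ → p ≈ 0.294118, d = −0.75 ln(1 − 0.392157) = 0.373379 ≈ 0.373.

d(X,Y) = 0.282, d(X,Z) = 0.373, d(Y,Z) = 0.373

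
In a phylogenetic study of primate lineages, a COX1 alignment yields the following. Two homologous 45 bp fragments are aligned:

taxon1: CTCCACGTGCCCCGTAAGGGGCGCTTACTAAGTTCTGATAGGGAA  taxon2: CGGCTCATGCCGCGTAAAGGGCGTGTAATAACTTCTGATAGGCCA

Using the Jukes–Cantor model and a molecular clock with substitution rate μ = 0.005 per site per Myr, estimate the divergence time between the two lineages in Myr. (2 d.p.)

The sequences differ at 12 of 45 sites, so p = 12/45 ≈ 0.266667.
d = −(3/4) ln(1 − 4p/3) = −0.75 ln(1 − 0.355556) = −0.75 ln(0.644444)
  = −0.75 × (-0.439367) = 0.329525 substitutions/site.
Under a molecular clock d = 2μt, so t = d/(2μ) = 0.329525 / (2 × 0.005) = 32.95 Myr.

32.95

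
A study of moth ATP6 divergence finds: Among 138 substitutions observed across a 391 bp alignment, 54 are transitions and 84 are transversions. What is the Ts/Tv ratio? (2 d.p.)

R = 54/84 = 0.642857… ≈ 0.64 (to 2 d.p.).

0.64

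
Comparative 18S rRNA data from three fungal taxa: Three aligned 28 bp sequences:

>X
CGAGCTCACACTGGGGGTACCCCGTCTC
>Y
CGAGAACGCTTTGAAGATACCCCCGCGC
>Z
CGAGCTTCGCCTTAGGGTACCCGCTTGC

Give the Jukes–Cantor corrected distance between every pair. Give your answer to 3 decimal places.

X–Y: 11/28 sites differ → p ≈ 0.392857, d = −0.75 ln(1 − 0.523809) = 0.556452 ≈ 0.556.
X–Z: 10/28 sites differ → p ≈ 0.357143, d = −0.75 ln(1 − 0.476191) = 0.484971 ≈ 0.485.
Y–Z: 13/28 sites differ → p ≈ 0.464286, d = −0.75 ln(1 − 0.619048) = 0.723811 ≈ 0.724.

d(X,Y) = 0.556, d(X,Z) = 0.485, d(Y,Z) = 0.724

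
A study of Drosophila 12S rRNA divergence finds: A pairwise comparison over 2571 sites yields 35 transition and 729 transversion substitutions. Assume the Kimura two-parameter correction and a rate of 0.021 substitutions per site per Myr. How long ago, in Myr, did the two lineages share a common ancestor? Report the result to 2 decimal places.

P = 35/2571 ≈ 0.013613 and Q = 729/2571 ≈ 0.283547.
Under the Kimura two-parameter model, d = −½ ln(1 − 2P − Q) − ¼ ln(1 − 2Q).
1 − 2P − Q = 0.689227, giving −½ ln(0.689227) = 0.186092.
1 − 2Q = 0.432906, giving −¼ ln(0.432906) = 0.209309.
d = 0.186092 + 0.209309 = 0.395401.
Under a molecular clock d = 2μt, so t = d/(2μ) = 0.395401 / (2 × 0.021) = 9.41 Myr.

9.41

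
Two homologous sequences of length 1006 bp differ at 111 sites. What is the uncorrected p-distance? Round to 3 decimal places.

0.110

p = 111/1006 = 0.110337… ≈ 0.110 (to 3 d.p.).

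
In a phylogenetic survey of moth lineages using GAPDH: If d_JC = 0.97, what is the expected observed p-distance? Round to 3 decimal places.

p = (3/4)(1 − e^(−4d/3)) = 0.75 × (1 − e^(-1.293333)) = 0.75 × (1 − 0.274355) = 0.544234.

0.544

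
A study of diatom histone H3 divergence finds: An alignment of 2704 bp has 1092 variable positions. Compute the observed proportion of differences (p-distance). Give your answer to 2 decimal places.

p = 1092/2704 = 0.403846… ≈ 0.40 (to 2 d.p.).

0.40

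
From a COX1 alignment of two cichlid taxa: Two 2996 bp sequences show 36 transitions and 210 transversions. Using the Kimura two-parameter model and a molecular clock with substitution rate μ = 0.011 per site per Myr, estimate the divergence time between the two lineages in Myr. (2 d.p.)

3.96

P = 36/2996 ≈ 0.012016 and Q = 210/2996 ≈ 0.070093.
Under the Kimura two-parameter model, d = −½ ln(1 − 2P − Q) − ¼ ln(1 − 2Q).
1 − 2P − Q = 0.905875, giving −½ ln(0.905875) = 0.049427.
1 − 2Q = 0.859814, giving −¼ ln(0.859814) = 0.037760.
d = 0.049427 + 0.037760 = 0.087187.
Under a molecular clock d = 2μt, so t = d/(2μ) = 0.087187 / (2 × 0.011) = 3.96 Myr.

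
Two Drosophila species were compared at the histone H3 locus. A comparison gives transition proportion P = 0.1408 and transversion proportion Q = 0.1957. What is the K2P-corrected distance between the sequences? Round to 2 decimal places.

0.45

Under the Kimura two-parameter model, d = −½ ln(1 − 2P − Q) − ¼ ln(1 − 2Q).
1 − 2P − Q = 0.5227, giving −½ ln(0.5227) = 0.324374.
1 − 2Q = 0.6086, giving −¼ ln(0.6086) = 0.124149.
d = 0.324374 + 0.124149 = 0.448523.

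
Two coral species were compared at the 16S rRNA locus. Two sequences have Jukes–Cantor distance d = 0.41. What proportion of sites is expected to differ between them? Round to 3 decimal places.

p = (3/4)(1 − e^(−4d/3)) = 0.75 × (1 − e^(-0.546667)) = 0.75 × (1 − 0.578876) = 0.315843.

0.316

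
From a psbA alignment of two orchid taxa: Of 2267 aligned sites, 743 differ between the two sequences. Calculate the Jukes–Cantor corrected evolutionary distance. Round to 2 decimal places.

p = 743/2267 ≈ 0.327746.
d = −(3/4) ln(1 − 4p/3) = −0.75 ln(1 − 0.436995) = −0.75 ln(0.563005)
  = −0.75 × (-0.574467) = 0.430850 substitutions/site.

0.43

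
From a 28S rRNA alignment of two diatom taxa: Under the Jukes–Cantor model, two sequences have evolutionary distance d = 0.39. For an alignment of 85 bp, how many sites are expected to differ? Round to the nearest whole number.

Invert JC69: p = (3/4)(1 − e^(−4d/3)) = 0.75 × (1 − e^(-0.52)) = 0.75 × (1 − 0.594521) = 0.304109.
Expected differing sites = pL ≈ 0.304109 × 85 = 25.849265 ≈ 26.

26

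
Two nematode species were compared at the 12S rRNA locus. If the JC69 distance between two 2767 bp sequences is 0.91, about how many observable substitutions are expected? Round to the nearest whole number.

1458

Invert JC69: p = (3/4)(1 − e^(−4d/3)) = 0.75 × (1 − e^(-1.213333)) = 0.75 × (1 − 0.297205) = 0.527096.
Expected differing sites = pL ≈ 0.527096 × 2767 = 1458.474632 ≈ 1458.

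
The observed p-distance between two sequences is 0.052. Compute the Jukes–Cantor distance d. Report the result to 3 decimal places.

d = −(3/4) ln(1 − 4p/3) = −0.75 ln(1 − 0.069333) = −0.75 ln(0.930667)
  = −0.75 × (-0.071854) = 0.053891 substitutions/site.

0.054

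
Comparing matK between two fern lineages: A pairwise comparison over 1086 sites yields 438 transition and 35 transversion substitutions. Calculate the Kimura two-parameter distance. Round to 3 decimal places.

0.929

P = 438/1086 ≈ 0.403315 and Q = 35/1086 ≈ 0.032228.
Under the Kimura two-parameter model, d = −½ ln(1 − 2P − Q) − ¼ ln(1 − 2Q).
1 − 2P − Q = 0.161142, giving −½ ln(0.161142) = 0.912735.
1 − 2Q = 0.935544, giving −¼ ln(0.935544) = 0.016657.
d = 0.912735 + 0.016657 = 0.929392.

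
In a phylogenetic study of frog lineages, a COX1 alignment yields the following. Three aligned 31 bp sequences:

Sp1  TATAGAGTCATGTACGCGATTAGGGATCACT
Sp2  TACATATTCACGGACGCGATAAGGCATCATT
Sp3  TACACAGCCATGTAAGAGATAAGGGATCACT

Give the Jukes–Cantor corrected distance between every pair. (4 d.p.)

d(Sp1,Sp2) = 0.3163, d(Sp1,Sp3) = 0.2239, d(Sp2,Sp3) = 0.3672

Sp1–Sp2: 8/31 sites differ → p ≈ 0.258065, d = −0.75 ln(1 − 0.344087) = 0.316295 ≈ 0.3163.
Sp1–Sp3: 6/31 sites differ → p ≈ 0.193548, d = −0.75 ln(1 − 0.258064) = 0.223869 ≈ 0.2239.
Sp2–Sp3: 9/31 sites differ → p ≈ 0.290323, d = −0.75 ln(1 − 0.387097) = 0.367161 ≈ 0.3672.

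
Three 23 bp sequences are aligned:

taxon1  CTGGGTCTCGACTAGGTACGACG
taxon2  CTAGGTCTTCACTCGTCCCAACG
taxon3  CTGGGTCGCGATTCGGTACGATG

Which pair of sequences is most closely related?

taxon1 and taxon3

taxon1–taxon2: 8/23 differ, p = 0.348, d = 0.467.
taxon1–taxon3: 4/23 differ, p = 0.174, d = 0.198.
taxon2–taxon3: 10/23 differ, p = 0.435, d = 0.650.
The smallest distance is between taxon1 and taxon3.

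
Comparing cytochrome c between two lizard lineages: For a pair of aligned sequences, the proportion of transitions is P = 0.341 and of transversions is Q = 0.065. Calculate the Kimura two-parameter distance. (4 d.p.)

0.7220

Under the Kimura two-parameter model, d = −½ ln(1 − 2P − Q) − ¼ ln(1 − 2Q).
1 − 2P − Q = 0.253, giving −½ ln(0.253) = 0.687183.
1 − 2Q = 0.87, giving −¼ ln(0.87) = 0.034816.
d = 0.687183 + 0.034816 = 0.721999.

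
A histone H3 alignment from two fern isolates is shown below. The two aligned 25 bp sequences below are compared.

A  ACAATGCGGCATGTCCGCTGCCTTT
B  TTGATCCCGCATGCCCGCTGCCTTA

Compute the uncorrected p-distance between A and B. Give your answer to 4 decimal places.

The sequences differ at 7 of 25 positions (sites 1, 2, 3, 6, 8, 14, 25).
p = 7/25 = 0.2800.

0.2800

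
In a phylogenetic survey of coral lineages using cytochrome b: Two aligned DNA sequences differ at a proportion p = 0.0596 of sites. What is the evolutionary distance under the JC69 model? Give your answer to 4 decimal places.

d = −(3/4) ln(1 − 4p/3) = −0.75 ln(1 − 0.079467) = −0.75 ln(0.920533)
  = −0.75 × (-0.082802) = 0.062102 substitutions/site.

0.0621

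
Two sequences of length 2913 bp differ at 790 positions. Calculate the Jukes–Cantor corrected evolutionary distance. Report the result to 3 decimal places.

0.337

p = 790/2913 ≈ 0.271198.
d = −(3/4) ln(1 − 4p/3) = −0.75 ln(1 − 0.361597) = −0.75 ln(0.638403)
  = −0.75 × (-0.448786) = 0.336590 substitutions/site.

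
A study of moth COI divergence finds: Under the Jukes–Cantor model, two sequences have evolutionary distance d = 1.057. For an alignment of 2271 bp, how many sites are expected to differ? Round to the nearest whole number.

Invert JC69: p = (3/4)(1 − e^(−4d/3)) = 0.75 × (1 − e^(-1.409333)) = 0.75 × (1 − 0.244306) = 0.566771.
Expected differing sites = pL ≈ 0.566771 × 2271 = 1287.136941 ≈ 1287.

1287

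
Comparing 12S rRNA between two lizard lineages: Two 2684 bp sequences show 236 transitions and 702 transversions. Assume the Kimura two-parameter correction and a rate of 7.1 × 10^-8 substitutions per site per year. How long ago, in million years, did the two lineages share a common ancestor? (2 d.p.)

P = 236/2684 ≈ 0.087928 and Q = 702/2684 ≈ 0.26155.
Under the Kimura two-parameter model, d = −½ ln(1 − 2P − Q) − ¼ ln(1 − 2Q).
1 − 2P − Q = 0.562594, giving −½ ln(0.562594) = 0.287599.
1 − 2Q = 0.4769, giving −¼ ln(0.4769) = 0.185112.
d = 0.287599 + 0.185112 = 0.472711.
Under a molecular clock d = 2μt, so t = d/(2μ) = 0.472711 / (2 × 7.1 × 10^-8) = 3.33 million years.

3.33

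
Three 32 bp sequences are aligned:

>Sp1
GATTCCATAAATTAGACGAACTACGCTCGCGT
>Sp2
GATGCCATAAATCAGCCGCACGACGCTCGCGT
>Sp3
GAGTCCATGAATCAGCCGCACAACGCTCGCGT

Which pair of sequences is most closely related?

Sp2 and Sp3

Sp1–Sp2: 5/32 differ, p = 0.156, d = 0.175.
Sp1–Sp3: 6/32 differ, p = 0.188, d = 0.216.
Sp2–Sp3: 4/32 differ, p = 0.125, d = 0.137.
The smallest distance is between Sp2 and Sp3.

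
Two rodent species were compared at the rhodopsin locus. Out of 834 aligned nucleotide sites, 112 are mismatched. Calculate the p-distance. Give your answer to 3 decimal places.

0.134

p = 112/834 = 0.134292… ≈ 0.134 (to 3 d.p.).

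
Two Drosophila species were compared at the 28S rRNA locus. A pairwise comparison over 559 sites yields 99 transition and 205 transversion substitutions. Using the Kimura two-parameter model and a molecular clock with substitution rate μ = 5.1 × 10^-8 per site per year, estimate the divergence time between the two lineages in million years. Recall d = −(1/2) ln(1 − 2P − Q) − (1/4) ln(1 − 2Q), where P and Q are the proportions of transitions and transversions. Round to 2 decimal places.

P = 99/559 ≈ 0.177102 and Q = 205/559 ≈ 0.366726.
Under the Kimura two-parameter model, d = −½ ln(1 − 2P − Q) − ¼ ln(1 − 2Q).
1 − 2P − Q = 0.27907, giving −½ ln(0.27907) = 0.638146.
1 − 2Q = 0.266548, giving −¼ ln(0.266548) = 0.330550.
d = 0.638146 + 0.330550 = 0.968696.
Under a molecular clock d = 2μt, so t = d/(2μ) = 0.968696 / (2 × 5.1 × 10^-8) = 9.50 million years.

9.50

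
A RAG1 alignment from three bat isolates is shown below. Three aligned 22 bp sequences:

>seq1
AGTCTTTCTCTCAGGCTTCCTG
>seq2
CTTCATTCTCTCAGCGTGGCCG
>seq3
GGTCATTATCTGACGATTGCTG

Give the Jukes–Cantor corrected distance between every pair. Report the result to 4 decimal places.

d(seq1,seq2) = 0.4975, d(seq1,seq3) = 0.4141, d(seq2,seq3) = 0.5913

seq1–seq2: 8/22 sites differ → p ≈ 0.363636, d = −0.75 ln(1 − 0.484848) = 0.497470 ≈ 0.4975.
seq1–seq3: 7/22 sites differ → p ≈ 0.318182, d = −0.75 ln(1 − 0.424243) = 0.414052 ≈ 0.4141.
seq2–seq3: 9/22 sites differ → p ≈ 0.409091, d = −0.75 ln(1 − 0.545455) = 0.591344 ≈ 0.5913.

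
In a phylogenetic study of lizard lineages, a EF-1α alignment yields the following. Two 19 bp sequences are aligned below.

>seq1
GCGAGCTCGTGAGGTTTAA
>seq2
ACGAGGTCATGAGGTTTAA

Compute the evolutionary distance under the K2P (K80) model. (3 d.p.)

0.180

Of 19 sites, 2 differences are transitions and 1 are transversions, so P = 2/19 ≈ 0.105263 and Q = 1/19 ≈ 0.052632.
Under the Kimura two-parameter model, d = −½ ln(1 − 2P − Q) − ¼ ln(1 − 2Q).
1 − 2P − Q = 0.736842, giving −½ ln(0.736842) = 0.152691.
1 − 2Q = 0.894736, giving −¼ ln(0.894736) = 0.027807.
d = 0.152691 + 0.027807 = 0.180498.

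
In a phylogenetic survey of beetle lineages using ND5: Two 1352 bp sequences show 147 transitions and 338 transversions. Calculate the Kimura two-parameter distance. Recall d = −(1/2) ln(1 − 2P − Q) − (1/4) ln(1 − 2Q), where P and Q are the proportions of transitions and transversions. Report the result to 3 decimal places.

0.488

P = 147/1352 ≈ 0.108728 and Q = 338/1352 = 0.25.
Under the Kimura two-parameter model, d = −½ ln(1 − 2P − Q) − ¼ ln(1 − 2Q).
1 − 2P − Q = 0.532544, giving −½ ln(0.532544) = 0.315045.
1 − 2Q = 0.5, giving −¼ ln(0.5) = 0.173287.
d = 0.315045 + 0.173287 = 0.488332.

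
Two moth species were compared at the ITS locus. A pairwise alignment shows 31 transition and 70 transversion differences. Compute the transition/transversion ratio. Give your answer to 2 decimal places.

R = 31/70 = 0.442857… ≈ 0.44 (to 2 d.p.).

0.44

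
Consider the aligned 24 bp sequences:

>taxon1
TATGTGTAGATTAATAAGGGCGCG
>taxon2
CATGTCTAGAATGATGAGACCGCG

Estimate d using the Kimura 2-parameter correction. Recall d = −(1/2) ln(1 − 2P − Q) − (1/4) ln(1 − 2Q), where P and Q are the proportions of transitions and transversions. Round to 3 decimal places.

0.378

Of 24 sites, 4 differences are transitions and 3 are transversions, so P = 4/24 ≈ 0.166667 and Q = 3/24 = 0.125.
Under the Kimura two-parameter model, d = −½ ln(1 − 2P − Q) − ¼ ln(1 − 2Q).
1 − 2P − Q = 0.541666, giving −½ ln(0.541666) = 0.306553.
1 − 2Q = 0.75, giving −¼ ln(0.75) = 0.071921.
d = 0.306553 + 0.071921 = 0.378474.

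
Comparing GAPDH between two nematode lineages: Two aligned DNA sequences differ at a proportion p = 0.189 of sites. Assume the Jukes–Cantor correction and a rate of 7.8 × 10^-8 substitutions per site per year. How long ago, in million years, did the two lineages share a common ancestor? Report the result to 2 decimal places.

1.40

d = −(3/4) ln(1 − 4p/3) = −0.75 ln(1 − 0.252) = −0.75 ln(0.748)
  = −0.75 × (-0.290352) = 0.217764 substitutions/site.
Under a molecular clock d = 2μt, so t = d/(2μ) = 0.217764 / (2 × 7.8 × 10^-8) = 1.40 million years.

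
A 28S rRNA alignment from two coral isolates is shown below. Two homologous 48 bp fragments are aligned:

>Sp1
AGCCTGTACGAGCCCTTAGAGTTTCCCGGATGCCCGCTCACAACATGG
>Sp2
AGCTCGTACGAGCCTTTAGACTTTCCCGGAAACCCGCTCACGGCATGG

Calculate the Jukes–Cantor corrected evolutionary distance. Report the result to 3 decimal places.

The sequences differ at 8 of 48 sites (4, 5, 15, 21, 31, 32, 42, 43), so p = 8/48 ≈ 0.166667.
d = −(3/4) ln(1 − 4p/3) = −0.75 ln(1 − 0.222223) = −0.75 ln(0.777777)
  = −0.75 × (-0.251315) = 0.188486 substitutions/site.

0.188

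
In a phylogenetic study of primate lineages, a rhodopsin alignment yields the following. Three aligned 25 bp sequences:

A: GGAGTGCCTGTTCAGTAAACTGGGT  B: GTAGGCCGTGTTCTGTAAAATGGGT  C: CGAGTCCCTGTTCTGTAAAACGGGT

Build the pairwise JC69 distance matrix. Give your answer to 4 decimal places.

A–B: 6/25 sites differ → p = 0.24, d = −0.75 ln(1 − 0.32) = 0.289247 ≈ 0.2892.
A–C: 5/25 sites differ → p = 0.2, d = −0.75 ln(1 − 0.266667) = 0.232617 ≈ 0.2326.
B–C: 5/25 sites differ → p = 0.2, d = −0.75 ln(1 − 0.266667) = 0.232617 ≈ 0.2326.

d(A,B) = 0.2892, d(A,C) = 0.2326, d(B,C) = 0.2326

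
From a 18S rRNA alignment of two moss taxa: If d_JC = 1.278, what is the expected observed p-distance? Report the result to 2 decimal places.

0.61

p = (3/4)(1 − e^(−4d/3)) = 0.75 × (1 − e^(-1.704)) = 0.75 × (1 − 0.181954) = 0.613535.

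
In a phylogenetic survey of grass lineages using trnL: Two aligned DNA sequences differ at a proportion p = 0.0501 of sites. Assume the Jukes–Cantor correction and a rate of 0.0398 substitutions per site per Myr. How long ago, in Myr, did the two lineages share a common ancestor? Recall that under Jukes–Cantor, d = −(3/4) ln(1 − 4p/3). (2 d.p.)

d = −(3/4) ln(1 − 4p/3) = −0.75 ln(1 − 0.0668) = −0.75 ln(0.9332)
  = −0.75 × (-0.069136) = 0.051852 substitutions/site.
Under a molecular clock d = 2μt, so t = d/(2μ) = 0.051852 / (2 × 0.0398) = 0.65 Myr.

0.65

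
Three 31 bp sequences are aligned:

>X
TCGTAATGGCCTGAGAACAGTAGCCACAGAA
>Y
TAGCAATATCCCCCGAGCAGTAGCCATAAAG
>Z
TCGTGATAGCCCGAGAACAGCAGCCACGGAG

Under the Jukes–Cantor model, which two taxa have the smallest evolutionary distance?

X and Z

X–Y: 11/31 differ, p = 0.355, d = 0.481.
X–Z: 6/31 differ, p = 0.194, d = 0.224.
Y–Z: 11/31 differ, p = 0.355, d = 0.481.
The smallest distance is between X and Z.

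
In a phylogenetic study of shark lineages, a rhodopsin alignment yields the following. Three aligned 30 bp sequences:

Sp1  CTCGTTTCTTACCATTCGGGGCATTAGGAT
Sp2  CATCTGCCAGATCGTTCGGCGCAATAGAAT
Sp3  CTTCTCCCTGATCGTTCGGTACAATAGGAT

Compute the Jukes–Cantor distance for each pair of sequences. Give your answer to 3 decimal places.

d(Sp1,Sp2) = 0.572, d(Sp1,Sp3) = 0.441, d(Sp2,Sp3) = 0.233

Sp1–Sp2: 12/30 sites differ → p = 0.4, d = −0.75 ln(1 − 0.533333) = 0.571605 ≈ 0.572.
Sp1–Sp3: 10/30 sites differ → p ≈ 0.333333, d = −0.75 ln(1 − 0.444444) = 0.440839 ≈ 0.441.
Sp2–Sp3: 6/30 sites differ → p = 0.2, d = −0.75 ln(1 − 0.266667) = 0.232617 ≈ 0.233.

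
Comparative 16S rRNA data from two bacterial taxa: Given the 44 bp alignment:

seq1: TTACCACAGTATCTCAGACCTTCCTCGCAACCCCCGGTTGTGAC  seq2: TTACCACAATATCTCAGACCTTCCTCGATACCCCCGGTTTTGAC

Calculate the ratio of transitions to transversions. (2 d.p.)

Transitions are A↔G and C↔T; transversions are all other mismatches.
Transitions: 1. Transversions: 3.
R = 1/3 = 0.333333… ≈ 0.33 (to 2 d.p.).

0.33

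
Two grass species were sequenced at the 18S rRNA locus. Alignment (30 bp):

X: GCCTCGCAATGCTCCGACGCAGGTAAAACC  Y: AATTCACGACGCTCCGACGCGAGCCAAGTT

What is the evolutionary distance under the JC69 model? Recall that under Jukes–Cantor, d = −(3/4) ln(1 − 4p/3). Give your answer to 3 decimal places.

0.647

The sequences differ at 13 of 30 sites, so p = 13/30 ≈ 0.433333.
d = −(3/4) ln(1 − 4p/3) = −0.75 ln(1 − 0.577777) = −0.75 ln(0.422223)
  = −0.75 × (-0.862222) = 0.646667 substitutions/site.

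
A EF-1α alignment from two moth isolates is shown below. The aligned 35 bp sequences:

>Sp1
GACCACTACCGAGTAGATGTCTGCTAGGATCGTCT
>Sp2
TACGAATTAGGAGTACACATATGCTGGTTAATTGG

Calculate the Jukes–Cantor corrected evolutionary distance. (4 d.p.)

0.8681

The sequences differ at 18 of 35 sites, so p = 18/35 ≈ 0.514286.
d = −(3/4) ln(1 − 4p/3) = −0.75 ln(1 − 0.685715) = −0.75 ln(0.314285)
  = −0.75 × (-1.157455) = 0.868091 substitutions/site.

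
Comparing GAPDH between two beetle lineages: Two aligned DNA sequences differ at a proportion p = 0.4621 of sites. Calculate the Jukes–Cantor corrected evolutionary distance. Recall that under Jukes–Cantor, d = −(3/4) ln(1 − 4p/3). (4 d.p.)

d = −(3/4) ln(1 − 4p/3) = −0.75 ln(1 − 0.616133) = −0.75 ln(0.383867)
  = −0.75 × (-0.957459) = 0.718094 substitutions/site.

0.7181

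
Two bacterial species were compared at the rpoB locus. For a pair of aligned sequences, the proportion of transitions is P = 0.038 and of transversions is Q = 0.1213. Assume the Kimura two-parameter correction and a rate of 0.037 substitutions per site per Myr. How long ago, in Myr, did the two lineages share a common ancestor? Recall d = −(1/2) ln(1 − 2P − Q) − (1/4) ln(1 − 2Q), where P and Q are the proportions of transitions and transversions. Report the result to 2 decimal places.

2.42

Under the Kimura two-parameter model, d = −½ ln(1 − 2P − Q) − ¼ ln(1 − 2Q).
1 − 2P − Q = 0.8027, giving −½ ln(0.8027) = 0.109887.
1 − 2Q = 0.7574, giving −¼ ln(0.7574) = 0.069466.
d = 0.109887 + 0.069466 = 0.179353.
Under a molecular clock d = 2μt, so t = d/(2μ) = 0.179353 / (2 × 0.037) = 2.42 Myr.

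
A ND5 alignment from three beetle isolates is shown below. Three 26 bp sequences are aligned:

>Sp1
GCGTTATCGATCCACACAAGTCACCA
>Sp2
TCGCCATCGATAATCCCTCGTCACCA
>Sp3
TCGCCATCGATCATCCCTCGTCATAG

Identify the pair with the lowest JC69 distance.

Sp1–Sp2: 9/26 differ, p = 0.346, d = 0.464.
Sp1–Sp3: 11/26 differ, p = 0.423, d = 0.623.
Sp2–Sp3: 4/26 differ, p = 0.154, d = 0.172.
The smallest distance is between Sp2 and Sp3.

Sp2 and Sp3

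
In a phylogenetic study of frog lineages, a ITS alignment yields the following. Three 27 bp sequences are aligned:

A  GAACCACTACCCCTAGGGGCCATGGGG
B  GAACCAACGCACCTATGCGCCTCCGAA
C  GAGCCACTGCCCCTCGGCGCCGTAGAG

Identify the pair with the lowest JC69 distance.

A–B: 11/27 differ, p = 0.407, d = 0.588.
A–C: 7/27 differ, p = 0.259, d = 0.318.
B–C: 10/27 differ, p = 0.370, d = 0.511.
The smallest distance is between A and C.

A and C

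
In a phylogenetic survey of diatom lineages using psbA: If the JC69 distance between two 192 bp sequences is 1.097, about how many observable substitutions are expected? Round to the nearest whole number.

Invert JC69: p = (3/4)(1 − e^(−4d/3)) = 0.75 × (1 − e^(-1.462667)) = 0.75 × (1 − 0.231618) = 0.576287.
Expected differing sites = pL ≈ 0.576287 × 192 = 110.647104 ≈ 111.

111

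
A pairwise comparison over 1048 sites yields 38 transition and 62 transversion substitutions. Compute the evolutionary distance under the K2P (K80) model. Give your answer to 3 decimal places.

0.102

P = 38/1048 ≈ 0.03626 and Q = 62/1048 ≈ 0.05916.
Under the Kimura two-parameter model, d = −½ ln(1 − 2P − Q) − ¼ ln(1 − 2Q).
1 − 2P − Q = 0.86832, giving −½ ln(0.86832) = 0.070597.
1 − 2Q = 0.88168, giving −¼ ln(0.88168) = 0.031482.
d = 0.070597 + 0.031482 = 0.102079.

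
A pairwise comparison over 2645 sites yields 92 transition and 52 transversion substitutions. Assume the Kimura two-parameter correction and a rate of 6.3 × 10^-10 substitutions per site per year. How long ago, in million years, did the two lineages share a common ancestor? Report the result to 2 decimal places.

P = 92/2645 ≈ 0.034783 and Q = 52/2645 ≈ 0.01966.
Under the Kimura two-parameter model, d = −½ ln(1 − 2P − Q) − ¼ ln(1 − 2Q).
1 − 2P − Q = 0.910774, giving −½ ln(0.910774) = 0.046730.
1 − 2Q = 0.96068, giving −¼ ln(0.96068) = 0.010028.
d = 0.046730 + 0.010028 = 0.056758.
Under a molecular clock d = 2μt, so t = d/(2μ) = 0.056758 / (2 × 6.3 × 10^-10) = 45.05 million years.

45.05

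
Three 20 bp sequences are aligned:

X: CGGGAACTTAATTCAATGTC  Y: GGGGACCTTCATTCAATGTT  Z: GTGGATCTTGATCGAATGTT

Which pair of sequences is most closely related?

X–Y: 4/20 differ, p = 0.200, d = 0.233.
X–Z: 7/20 differ, p = 0.350, d = 0.471.
Y–Z: 5/20 differ, p = 0.250, d = 0.304.
The smallest distance is between X and Y.

X and Y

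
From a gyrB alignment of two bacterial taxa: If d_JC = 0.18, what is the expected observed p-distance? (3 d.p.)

0.160

p = (3/4)(1 − e^(−4d/3)) = 0.75 × (1 − e^(-0.24)) = 0.75 × (1 − 0.786628) = 0.160029.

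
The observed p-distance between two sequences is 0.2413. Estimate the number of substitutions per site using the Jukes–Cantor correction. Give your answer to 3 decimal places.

0.291

d = −(3/4) ln(1 − 4p/3) = −0.75 ln(1 − 0.321733) = −0.75 ln(0.678267)
  = −0.75 × (-0.388214) = 0.291161 substitutions/site.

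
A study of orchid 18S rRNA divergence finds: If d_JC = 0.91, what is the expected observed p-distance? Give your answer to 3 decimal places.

0.527

p = (3/4)(1 − e^(−4d/3)) = 0.75 × (1 − e^(-1.213333)) = 0.75 × (1 − 0.297205) = 0.527096.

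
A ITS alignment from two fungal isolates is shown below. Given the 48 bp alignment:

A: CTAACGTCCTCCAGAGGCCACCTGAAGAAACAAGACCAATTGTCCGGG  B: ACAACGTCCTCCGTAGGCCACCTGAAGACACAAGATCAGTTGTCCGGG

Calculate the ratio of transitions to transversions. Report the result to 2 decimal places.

Transitions are A↔G and C↔T; transversions are all other mismatches.
Transitions: 4. Transversions: 3.
R = 4/3 = 1.333333… ≈ 1.33 (to 2 d.p.).

1.33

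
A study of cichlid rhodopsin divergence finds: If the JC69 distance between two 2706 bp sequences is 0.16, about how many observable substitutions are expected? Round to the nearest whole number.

Invert JC69: p = (3/4)(1 − e^(−4d/3)) = 0.75 × (1 − e^(-0.213333)) = 0.75 × (1 − 0.807887) = 0.144085.
Expected differing sites = pL ≈ 0.144085 × 2706 = 389.89401 ≈ 390.

390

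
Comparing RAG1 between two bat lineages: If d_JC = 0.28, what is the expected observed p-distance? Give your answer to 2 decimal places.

p = (3/4)(1 − e^(−4d/3)) = 0.75 × (1 − e^(-0.373333)) = 0.75 × (1 − 0.688436) = 0.233673.

0.23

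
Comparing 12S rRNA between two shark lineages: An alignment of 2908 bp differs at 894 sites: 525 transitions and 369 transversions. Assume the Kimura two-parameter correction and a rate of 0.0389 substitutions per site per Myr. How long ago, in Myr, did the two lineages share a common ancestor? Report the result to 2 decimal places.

P = 525/2908 ≈ 0.180536 and Q = 369/2908 ≈ 0.126891.
Under the Kimura two-parameter model, d = −½ ln(1 − 2P − Q) − ¼ ln(1 − 2Q).
1 − 2P − Q = 0.512037, giving −½ ln(0.512037) = 0.334679.
1 − 2Q = 0.746218, giving −¼ ln(0.746218) = 0.073184.
d = 0.334679 + 0.073184 = 0.407863.
Under a molecular clock d = 2μt, so t = d/(2μ) = 0.407863 / (2 × 0.0389) = 5.24 Myr.

5.24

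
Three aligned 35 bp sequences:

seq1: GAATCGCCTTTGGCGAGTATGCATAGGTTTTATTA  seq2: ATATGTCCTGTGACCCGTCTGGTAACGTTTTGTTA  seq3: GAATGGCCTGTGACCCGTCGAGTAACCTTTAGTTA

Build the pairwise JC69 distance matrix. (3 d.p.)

seq1–seq2: 14/35 sites differ → p = 0.4, d = −0.75 ln(1 − 0.533333) = 0.571605 ≈ 0.572.
seq1–seq3: 15/35 sites differ → p ≈ 0.428571, d = −0.75 ln(1 − 0.571428) = 0.635472 ≈ 0.635.
seq2–seq3: 7/35 sites differ → p = 0.2, d = −0.75 ln(1 − 0.266667) = 0.232617 ≈ 0.233.

d(seq1,seq2) = 0.572, d(seq1,seq3) = 0.635, d(seq2,seq3) = 0.233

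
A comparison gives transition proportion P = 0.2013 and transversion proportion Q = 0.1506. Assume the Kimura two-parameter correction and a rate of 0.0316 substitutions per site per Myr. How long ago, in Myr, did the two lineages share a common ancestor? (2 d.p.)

Under the Kimura two-parameter model, d = −½ ln(1 − 2P − Q) − ¼ ln(1 − 2Q).
1 − 2P − Q = 0.4468, giving −½ ln(0.4468) = 0.402822.
1 − 2Q = 0.6988, giving −¼ ln(0.6988) = 0.089598.
d = 0.402822 + 0.089598 = 0.492420.
Under a molecular clock d = 2μt, so t = d/(2μ) = 0.492420 / (2 × 0.0316) = 7.79 Myr.

7.79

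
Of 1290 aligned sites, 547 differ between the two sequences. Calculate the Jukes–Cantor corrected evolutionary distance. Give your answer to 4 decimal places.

p = 547/1290 ≈ 0.424031.
d = −(3/4) ln(1 − 4p/3) = −0.75 ln(1 − 0.565375) = −0.75 ln(0.434625)
  = −0.75 × (-0.833272) = 0.624954 substitutions/site.

0.6250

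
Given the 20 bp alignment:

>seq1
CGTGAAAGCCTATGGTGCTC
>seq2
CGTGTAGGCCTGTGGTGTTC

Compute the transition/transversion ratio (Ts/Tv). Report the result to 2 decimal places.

3.00

Transitions are A↔G and C↔T; transversions are all other mismatches.
Transitions: 3. Transversions: 1.
R = 3/1 = 3.00.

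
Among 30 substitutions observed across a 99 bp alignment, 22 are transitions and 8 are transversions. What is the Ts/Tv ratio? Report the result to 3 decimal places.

R = 22/8 = 2.750.

2.750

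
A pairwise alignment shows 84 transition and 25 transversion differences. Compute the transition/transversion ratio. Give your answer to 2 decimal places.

3.36

R = 84/25 = 3.36.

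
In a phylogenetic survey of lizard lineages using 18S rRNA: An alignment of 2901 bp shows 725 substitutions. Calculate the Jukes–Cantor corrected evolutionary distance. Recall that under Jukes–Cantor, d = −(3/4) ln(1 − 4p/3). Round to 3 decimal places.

0.304

p = 725/2901 ≈ 0.249914.
d = −(3/4) ln(1 − 4p/3) = −0.75 ln(1 − 0.333219) = −0.75 ln(0.666781)
  = −0.75 × (-0.405294) = 0.303971 substitutions/site.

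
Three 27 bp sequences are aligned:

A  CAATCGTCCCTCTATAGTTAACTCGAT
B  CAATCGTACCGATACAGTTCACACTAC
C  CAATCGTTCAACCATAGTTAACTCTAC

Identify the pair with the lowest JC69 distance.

A–B: 8/27 differ, p = 0.296, d = 0.377.
A–C: 6/27 differ, p = 0.222, d = 0.264.
B–C: 8/27 differ, p = 0.296, d = 0.377.
The smallest distance is between A and C.

A and C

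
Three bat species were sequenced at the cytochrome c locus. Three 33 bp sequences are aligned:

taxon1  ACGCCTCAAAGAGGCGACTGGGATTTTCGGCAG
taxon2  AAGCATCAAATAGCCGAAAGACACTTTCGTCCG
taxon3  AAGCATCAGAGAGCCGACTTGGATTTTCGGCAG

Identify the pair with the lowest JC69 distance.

taxon1–taxon2: 11/33 differ, p = 0.333, d = 0.441.
taxon1–taxon3: 5/33 differ, p = 0.152, d = 0.169.
taxon2–taxon3: 10/33 differ, p = 0.303, d = 0.388.
The smallest distance is between taxon1 and taxon3.

taxon1 and taxon3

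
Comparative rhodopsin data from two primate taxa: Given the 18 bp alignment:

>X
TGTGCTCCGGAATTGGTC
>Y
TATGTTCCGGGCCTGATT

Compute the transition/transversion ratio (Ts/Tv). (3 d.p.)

6.000

Transitions are A↔G and C↔T; transversions are all other mismatches.
Transitions: 6. Transversions: 1.
R = 6/1 = 6.000.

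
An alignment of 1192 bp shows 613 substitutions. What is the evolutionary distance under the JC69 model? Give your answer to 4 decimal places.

0.8680

p = 613/1192 ≈ 0.514262.
d = −(3/4) ln(1 − 4p/3) = −0.75 ln(1 − 0.685683) = −0.75 ln(0.314317)
  = −0.75 × (-1.157353) = 0.868015 substitutions/site.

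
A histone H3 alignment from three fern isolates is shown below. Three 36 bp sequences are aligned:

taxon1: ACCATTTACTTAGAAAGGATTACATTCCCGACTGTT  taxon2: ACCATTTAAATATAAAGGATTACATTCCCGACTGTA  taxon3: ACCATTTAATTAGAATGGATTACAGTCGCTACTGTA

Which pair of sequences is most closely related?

taxon1 and taxon2

taxon1–taxon2: 4/36 differ, p = 0.111, d = 0.120.
taxon1–taxon3: 6/36 differ, p = 0.167, d = 0.188.
taxon2–taxon3: 6/36 differ, p = 0.167, d = 0.188.
The smallest distance is between taxon1 and taxon2.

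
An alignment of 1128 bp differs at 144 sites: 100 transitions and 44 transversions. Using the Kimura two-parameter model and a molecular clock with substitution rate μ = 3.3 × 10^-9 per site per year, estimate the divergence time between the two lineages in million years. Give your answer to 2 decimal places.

P = 100/1128 ≈ 0.088652 and Q = 44/1128 ≈ 0.039007.
Under the Kimura two-parameter model, d = −½ ln(1 − 2P − Q) − ¼ ln(1 − 2Q).
1 − 2P − Q = 0.783689, giving −½ ln(0.783689) = 0.121872.
1 − 2Q = 0.921986, giving −¼ ln(0.921986) = 0.020306.
d = 0.121872 + 0.020306 = 0.142178.
Under a molecular clock d = 2μt, so t = d/(2μ) = 0.142178 / (2 × 3.3 × 10^-9) = 21.54 million years.

21.54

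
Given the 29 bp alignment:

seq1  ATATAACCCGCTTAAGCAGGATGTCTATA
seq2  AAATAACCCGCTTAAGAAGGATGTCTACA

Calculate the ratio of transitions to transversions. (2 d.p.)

0.50

Transitions are A↔G and C↔T; transversions are all other mismatches.
Transitions: 1. Transversions: 2.
R = 1/2 = 0.50.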